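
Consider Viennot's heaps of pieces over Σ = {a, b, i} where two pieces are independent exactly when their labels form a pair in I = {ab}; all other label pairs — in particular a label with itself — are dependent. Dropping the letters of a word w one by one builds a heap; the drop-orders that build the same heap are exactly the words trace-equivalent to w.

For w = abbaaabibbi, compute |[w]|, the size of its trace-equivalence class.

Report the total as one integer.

piece 0:a — minimal
piece 1:b — minimal
piece 2:b rests on {1:b}
piece 3:a rests on {0:a}
piece 4:a rests on {3:a}
piece 5:a rests on {4:a}
piece 6:b rests on {2:b}
piece 7:i rests on {5:a, 6:b}
piece 8:b rests on {7:i}
piece 9:b rests on {8:b}
piece 10:i rests on {9:b}
minimal pieces: {0:a, 1:b}
ways to finish when only these pieces remain (= sum over removing one remaining piece with nothing left below it):
  1 left: {10}→1
  2 left: {9,10}→1
  3 left: {8,9,10}→1
  4 left: {7,8,9,10}→1
  5 left: {5,7,8,9,10}→1  {6,7,8,9,10}→1
  6 left: {2,6,7,8,9,10}→1  {4,5,7,8,9,10}→1  {5,6,7,8,9,10}→2
  7 left: {1,2,6,7,8,9,10}→1  {2,5,6,7,8,9,10}→3  {3,4,5,7,8,9,10}→1  {4,5,6,7,8,9,10}→3
  8 left: {0,3,4,5,7,8,9,10}→1  {1,2,5,6,7,8,9,10}→4  {2,4,5,6,7,8,9,10}→6  {3,4,5,6,7,8,9,10}→4
  9 left: {0,3,4,5,6,7,8,9,10}→5  {1,2,4,5,6,7,8,9,10}→10  {2,3,4,5,6,7,8,9,10}→10
  placing 0:a first → 20 extensions
  placing 1:b first → 15 extensions
total linear extensions = 35

35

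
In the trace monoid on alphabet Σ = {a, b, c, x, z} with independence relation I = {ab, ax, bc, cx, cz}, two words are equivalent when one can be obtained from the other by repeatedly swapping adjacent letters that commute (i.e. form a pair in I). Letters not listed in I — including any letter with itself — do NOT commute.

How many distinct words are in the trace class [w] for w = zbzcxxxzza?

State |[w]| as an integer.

piece 0:z — minimal
piece 1:b rests on {0:z}
piece 2:z rests on {1:b}
piece 3:c — minimal
piece 4:x rests on {2:z}
piece 5:x rests on {4:x}
piece 6:x rests on {5:x}
piece 7:z rests on {6:x}
piece 8:z rests on {7:z}
piece 9:a rests on {3:c, 8:z}
minimal pieces: {0:z, 3:c}
ways to finish when only these pieces remain (= sum over removing one remaining piece with nothing left below it):
  1 left: {9}→1
  2 left: {3,9}→1  {8,9}→1
  3 left: {3,8,9}→2  {7,8,9}→1
  4 left: {3,7,8,9}→3  {6,7,8,9}→1
  5 left: {3,6,7,8,9}→4  {5,6,7,8,9}→1
  6 left: {3,5,6,7,8,9}→5  {4,5,6,7,8,9}→1
  7 left: {2,4,5,6,7,8,9}→1  {3,4,5,6,7,8,9}→6
  8 left: {1,2,4,5,6,7,8,9}→1  {2,3,4,5,6,7,8,9}→7
  placing 0:z first → 8 extensions
  placing 3:c first → 1 extensions
total linear extensions = 9

9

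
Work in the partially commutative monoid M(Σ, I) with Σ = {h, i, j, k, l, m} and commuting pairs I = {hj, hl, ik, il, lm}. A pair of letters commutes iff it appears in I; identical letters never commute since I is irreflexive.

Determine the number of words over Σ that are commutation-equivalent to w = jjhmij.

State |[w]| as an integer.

3

0(j) covers ∅
1(j) covers 0:j
2(h) covers ∅
3(m) covers 1:j, 2:h
4(i) covers 3:m
5(j) covers 4:i
floor of heap: 0:j, 2:h
completions by unplaced set U, small U first (add the entries for U minus each lowest piece of U):
  |U|=1: {5}:1
  |U|=2: {4,5}:1
  |U|=3: {3,4,5}:1
  |U|=4: {1,3,4,5}:1  {2,3,4,5}:1
  start at 0(j): 2
  start at 2(h): 1
sum over floor = 3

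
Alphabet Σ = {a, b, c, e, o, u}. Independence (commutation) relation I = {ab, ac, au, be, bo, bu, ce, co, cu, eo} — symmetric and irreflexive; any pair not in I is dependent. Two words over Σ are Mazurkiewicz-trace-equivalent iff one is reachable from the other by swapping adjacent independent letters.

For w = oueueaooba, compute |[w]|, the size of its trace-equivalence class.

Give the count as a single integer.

10

#0=o has no predecessor
#1=u depends on [0:o]
#2=e depends on [1:u]
#3=u depends on [2:e]
#4=e depends on [3:u]
#5=a depends on [4:e]
#6=o depends on [5:a]
#7=o depends on [6:o]
#8=b has no predecessor
#9=a depends on [7:o]
sources: [0:o, 8:b]
N(rest) = Σ N(rest − s) over sources s of rest; N(one piece) = 1:
  size 1 → [8]=1  [9]=1
  size 2 → [7,9]=1  [8,9]=2
  size 3 → [6,7,9]=1  [7,8,9]=3
  size 4 → [5,6,7,9]=1  [6,7,8,9]=4
  size 5 → [4,5,6,7,9]=1  [5,6,7,8,9]=5
  size 6 → [3,4,5,6,7,9]=1  [4,5,6,7,8,9]=6
  size 7 → [2,3,4,5,6,7,9]=1  [3,4,5,6,7,8,9]=7
  size 8 → [1,2,3,4,5,6,7,9]=1  [2,3,4,5,6,7,8,9]=8
  first=0(o) contributes 9
  first=8(b) contributes 1
|[w]| = 10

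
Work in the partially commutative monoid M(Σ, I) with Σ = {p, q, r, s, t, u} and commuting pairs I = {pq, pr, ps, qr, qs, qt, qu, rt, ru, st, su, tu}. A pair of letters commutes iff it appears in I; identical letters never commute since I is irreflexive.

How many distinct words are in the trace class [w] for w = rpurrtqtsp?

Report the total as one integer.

3780

0(r) covers ∅
1(p) covers ∅
2(u) covers 1:p
3(r) covers 0:r
4(r) covers 3:r
5(t) covers 1:p
6(q) covers ∅
7(t) covers 5:t
8(s) covers 4:r
9(p) covers 2:u, 7:t
floor of heap: 0:r, 1:p, 6:q
completions by unplaced set U, small U first (add the entries for U minus each lowest piece of U):
  |U|=1: {6}:1  {8}:1  {9}:1
  |U|=2: {2,9}:1  {4,8}:1  {6,8}:2  {6,9}:2  {7,9}:1  {8,9}:2
  |U|=3: {2,6,9}:3  {2,7,9}:2  {2,8,9}:3  {3,4,8}:1  {4,6,8}:3  {4,8,9}:3  {5,7,9}:1  {6,7,9}:3  {6,8,9}:6  {7,8,9}:3
  |U|=4: {0,3,4,8}:1  {2,4,8,9}:6  {2,5,7,9}:3  {2,6,7,9}:8  {2,6,8,9}:12  {2,7,8,9}:8  {3,4,6,8}:4  {3,4,8,9}:4  {4,6,8,9}:12  {4,7,8,9}:6  {5,6,7,9}:4  {5,7,8,9}:4  {6,7,8,9}:12
  |U|=5: {0,3,4,6,8}:5  {0,3,4,8,9}:5  {1,2,5,7,9}:3  {2,3,4,8,9}:10  {2,4,6,8,9}:30  {2,4,7,8,9}:20  {2,5,6,7,9}:15  {2,5,7,8,9}:15  {2,6,7,8,9}:40  {3,4,6,8,9}:20  {3,4,7,8,9}:10  {4,5,7,8,9}:10  {4,6,7,8,9}:30  {5,6,7,8,9}:20
  |U|=6: {0,2,3,4,8,9}:15  {0,3,4,6,8,9}:30  {0,3,4,7,8,9}:15  {1,2,5,6,7,9}:18  {1,2,5,7,8,9}:18  {2,3,4,6,8,9}:60  {2,3,4,7,8,9}:40  {2,4,5,7,8,9}:45  {2,4,6,7,8,9}:120  {2,5,6,7,8,9}:90  {3,4,5,7,8,9}:20  {3,4,6,7,8,9}:60  {4,5,6,7,8,9}:60
  |U|=7: {0,2,3,4,6,8,9}:105  {0,2,3,4,7,8,9}:70  {0,3,4,5,7,8,9}:35  {0,3,4,6,7,8,9}:105  {1,2,4,5,7,8,9}:63  {1,2,5,6,7,8,9}:126  {2,3,4,5,7,8,9}:105  {2,3,4,6,7,8,9}:280  {2,4,5,6,7,8,9}:315  {3,4,5,6,7,8,9}:140
  |U|=8: {0,2,3,4,5,7,8,9}:210  {0,2,3,4,6,7,8,9}:560  {0,3,4,5,6,7,8,9}:280  {1,2,3,4,5,7,8,9}:168  {1,2,4,5,6,7,8,9}:504  {2,3,4,5,6,7,8,9}:840
  start at 0(r): 1512
  start at 1(p): 1890
  start at 6(q): 378
sum over floor = 3780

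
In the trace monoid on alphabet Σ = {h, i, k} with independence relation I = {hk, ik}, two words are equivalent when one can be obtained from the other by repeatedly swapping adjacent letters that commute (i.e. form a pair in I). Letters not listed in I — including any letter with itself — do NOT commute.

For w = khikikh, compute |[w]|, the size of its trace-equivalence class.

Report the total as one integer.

35

0(k) covers ∅
1(h) covers ∅
2(i) covers 1:h
3(k) covers 0:k
4(i) covers 2:i
5(k) covers 3:k
6(h) covers 4:i
floor of heap: 0:k, 1:h
completions by unplaced set U, small U first (add the entries for U minus each lowest piece of U):
  |U|=1: {5}:1  {6}:1
  |U|=2: {3,5}:1  {4,6}:1  {5,6}:2
  |U|=3: {0,3,5}:1  {2,4,6}:1  {3,5,6}:3  {4,5,6}:3
  |U|=4: {0,3,5,6}:4  {1,2,4,6}:1  {2,4,5,6}:4  {3,4,5,6}:6
  |U|=5: {0,3,4,5,6}:10  {1,2,4,5,6}:5  {2,3,4,5,6}:10
  start at 0(k): 15
  start at 1(h): 20
sum over floor = 35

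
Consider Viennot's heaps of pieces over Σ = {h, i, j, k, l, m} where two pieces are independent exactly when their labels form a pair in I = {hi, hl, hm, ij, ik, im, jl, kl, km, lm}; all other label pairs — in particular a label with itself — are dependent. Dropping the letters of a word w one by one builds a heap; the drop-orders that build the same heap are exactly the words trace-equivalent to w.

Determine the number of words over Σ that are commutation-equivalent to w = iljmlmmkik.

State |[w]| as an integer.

2100

piece 0:i — minimal
piece 1:l rests on {0:i}
piece 2:j — minimal
piece 3:m rests on {2:j}
piece 4:l rests on {1:l}
piece 5:m rests on {3:m}
piece 6:m rests on {5:m}
piece 7:k rests on {2:j}
piece 8:i rests on {4:l}
piece 9:k rests on {7:k}
minimal pieces: {0:i, 2:j}
ways to finish when only these pieces remain (= sum over removing one remaining piece with nothing left below it):
  1 left: {6}→1  {8}→1  {9}→1
  2 left: {4,8}→1  {5,6}→1  {6,8}→2  {6,9}→2  {7,9}→1  {8,9}→2
  3 left: {1,4,8}→1  {3,5,6}→1  {4,6,8}→3  {4,8,9}→3  {5,6,8}→3  {5,6,9}→3  {6,7,9}→3  {6,8,9}→6  {7,8,9}→3
  4 left: {0,1,4,8}→1  {1,4,6,8}→4  {1,4,8,9}→4  {3,5,6,8}→4  {3,5,6,9}→4  {4,5,6,8}→6  {4,6,8,9}→12  {4,7,8,9}→6  {5,6,7,9}→6  {5,6,8,9}→12  {6,7,8,9}→12
  5 left: {0,1,4,6,8}→5  {0,1,4,8,9}→5  {1,4,5,6,8}→10  {1,4,6,8,9}→20  {1,4,7,8,9}→10  {3,4,5,6,8}→10  {3,5,6,7,9}→10  {3,5,6,8,9}→20  {4,5,6,8,9}→30  {4,6,7,8,9}→30  {5,6,7,8,9}→30
  6 left: {0,1,4,5,6,8}→15  {0,1,4,6,8,9}→30  {0,1,4,7,8,9}→15  {1,3,4,5,6,8}→20  {1,4,5,6,8,9}→60  {1,4,6,7,8,9}→60  {2,3,5,6,7,9}→10  {3,4,5,6,8,9}→60  {3,5,6,7,8,9}→60  {4,5,6,7,8,9}→90
  7 left: {0,1,3,4,5,6,8}→35  {0,1,4,5,6,8,9}→105  {0,1,4,6,7,8,9}→105  {1,3,4,5,6,8,9}→140  {1,4,5,6,7,8,9}→210  {2,3,5,6,7,8,9}→70  {3,4,5,6,7,8,9}→210
  8 left: {0,1,3,4,5,6,8,9}→280  {0,1,4,5,6,7,8,9}→420  {1,3,4,5,6,7,8,9}→560  {2,3,4,5,6,7,8,9}→280
  placing 0:i first → 840 extensions
  placing 2:j first → 1260 extensions
total linear extensions = 2100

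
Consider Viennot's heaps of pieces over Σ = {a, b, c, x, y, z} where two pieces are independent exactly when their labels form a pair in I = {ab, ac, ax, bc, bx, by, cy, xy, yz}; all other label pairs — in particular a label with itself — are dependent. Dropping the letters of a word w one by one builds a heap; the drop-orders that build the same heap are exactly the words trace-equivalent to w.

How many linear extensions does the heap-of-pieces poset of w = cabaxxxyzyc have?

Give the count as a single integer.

piece 0:c — minimal
piece 1:a — minimal
piece 2:b — minimal
piece 3:a rests on {1:a}
piece 4:x rests on {0:c}
piece 5:x rests on {4:x}
piece 6:x rests on {5:x}
piece 7:y rests on {3:a}
piece 8:z rests on {2:b, 3:a, 6:x}
piece 9:y rests on {7:y}
piece 10:c rests on {8:z}
minimal pieces: {0:c, 1:a, 2:b}
ways to finish when only these pieces remain (= sum over removing one remaining piece with nothing left below it):
  1 left: {9}→1  {10}→1
  2 left: {7,9}→1  {8,10}→1  {9,10}→2
  3 left: {2,8,10}→1  {6,8,10}→1  {7,9,10}→3  {8,9,10}→3
  4 left: {2,6,8,10}→2  {2,8,9,10}→4  {5,6,8,10}→1  {6,8,9,10}→4  {7,8,9,10}→6
  5 left: {2,5,6,8,10}→3  {2,6,8,9,10}→10  {2,7,8,9,10}→10  {3,7,8,9,10}→6  {4,5,6,8,10}→1  {5,6,8,9,10}→5  {6,7,8,9,10}→10
  6 left: {0,4,5,6,8,10}→1  {1,3,7,8,9,10}→6  {2,3,7,8,9,10}→16  {2,4,5,6,8,10}→4  {2,5,6,8,9,10}→18  {2,6,7,8,9,10}→30  {3,6,7,8,9,10}→16  {4,5,6,8,9,10}→6  {5,6,7,8,9,10}→15
  7 left: {0,2,4,5,6,8,10}→5  {0,4,5,6,8,9,10}→7  {1,2,3,7,8,9,10}→22  {1,3,6,7,8,9,10}→22  {2,3,6,7,8,9,10}→62  {2,4,5,6,8,9,10}→28  {2,5,6,7,8,9,10}→63  {3,5,6,7,8,9,10}→31  {4,5,6,7,8,9,10}→21
  8 left: {0,2,4,5,6,8,9,10}→40  {0,4,5,6,7,8,9,10}→28  {1,2,3,6,7,8,9,10}→106  {1,3,5,6,7,8,9,10}→53  {2,3,5,6,7,8,9,10}→156  {2,4,5,6,7,8,9,10}→112  {3,4,5,6,7,8,9,10}→52
  9 left: {0,2,4,5,6,7,8,9,10}→180  {0,3,4,5,6,7,8,9,10}→80  {1,2,3,5,6,7,8,9,10}→315  {1,3,4,5,6,7,8,9,10}→105  {2,3,4,5,6,7,8,9,10}→320
  placing 0:c first → 740 extensions
  placing 1:a first → 580 extensions
  placing 2:b first → 185 extensions
total linear extensions = 1505

1505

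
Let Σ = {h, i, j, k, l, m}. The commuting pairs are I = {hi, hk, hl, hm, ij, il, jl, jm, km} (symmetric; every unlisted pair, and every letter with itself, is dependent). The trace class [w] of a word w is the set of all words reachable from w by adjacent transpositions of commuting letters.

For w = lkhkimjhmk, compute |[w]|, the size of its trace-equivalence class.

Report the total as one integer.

piece 0:l — minimal
piece 1:k rests on {0:l}
piece 2:h — minimal
piece 3:k rests on {1:k}
piece 4:i rests on {3:k}
piece 5:m rests on {4:i}
piece 6:j rests on {2:h, 3:k}
piece 7:h rests on {6:j}
piece 8:m rests on {5:m}
piece 9:k rests on {4:i, 6:j}
minimal pieces: {0:l, 2:h}
ways to finish when only these pieces remain (= sum over removing one remaining piece with nothing left below it):
  1 left: {7}→1  {8}→1  {9}→1
  2 left: {5,8}→1  {7,8}→2  {7,9}→2  {8,9}→2
  3 left: {5,7,8}→3  {5,8,9}→3  {6,7,9}→2  {7,8,9}→6
  4 left: {2,6,7,9}→2  {4,5,8,9}→3  {5,7,8,9}→12  {6,7,8,9}→8
  5 left: {2,6,7,8,9}→10  {4,5,7,8,9}→15  {5,6,7,8,9}→20
  6 left: {2,5,6,7,8,9}→30  {4,5,6,7,8,9}→35
  7 left: {2,4,5,6,7,8,9}→65  {3,4,5,6,7,8,9}→35
  8 left: {1,3,4,5,6,7,8,9}→35  {2,3,4,5,6,7,8,9}→100
  placing 0:l first → 135 extensions
  placing 2:h first → 35 extensions
total linear extensions = 170

170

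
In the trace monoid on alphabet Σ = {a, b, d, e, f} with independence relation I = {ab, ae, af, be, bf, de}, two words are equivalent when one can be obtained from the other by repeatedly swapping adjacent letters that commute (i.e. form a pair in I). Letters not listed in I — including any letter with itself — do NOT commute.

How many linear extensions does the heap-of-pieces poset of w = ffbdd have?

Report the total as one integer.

3

piece 0:f — minimal
piece 1:f rests on {0:f}
piece 2:b — minimal
piece 3:d rests on {1:f, 2:b}
piece 4:d rests on {3:d}
minimal pieces: {0:f, 2:b}
ways to finish when only these pieces remain (= sum over removing one remaining piece with nothing left below it):
  1 left: {4}→1
  2 left: {3,4}→1
  3 left: {1,3,4}→1  {2,3,4}→1
  placing 0:f first → 2 extensions
  placing 2:b first → 1 extensions
total linear extensions = 3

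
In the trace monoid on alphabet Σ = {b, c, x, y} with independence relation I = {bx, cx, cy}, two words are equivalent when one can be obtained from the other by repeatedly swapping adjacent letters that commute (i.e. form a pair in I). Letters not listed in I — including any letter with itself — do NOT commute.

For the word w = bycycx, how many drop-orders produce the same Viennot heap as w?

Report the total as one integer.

10

drop 0:b onto floor
drop 1:y onto {0:b}
drop 2:c onto {0:b}
drop 3:y onto {1:y}
drop 4:c onto {2:c}
drop 5:x onto {3:y}
ground layer = {0:b}
drop-orders for the pieces not yet dropped (sum over which currently-grounded one goes next):
  1 to go: {4} 1  {5} 1
  2 to go: {2,4} 1  {3,5} 1  {4,5} 2
  3 to go: {1,3,5} 1  {2,4,5} 3  {3,4,5} 3
  4 to go: {1,3,4,5} 4  {2,3,4,5} 6
  if 0:b drops first: 10 orders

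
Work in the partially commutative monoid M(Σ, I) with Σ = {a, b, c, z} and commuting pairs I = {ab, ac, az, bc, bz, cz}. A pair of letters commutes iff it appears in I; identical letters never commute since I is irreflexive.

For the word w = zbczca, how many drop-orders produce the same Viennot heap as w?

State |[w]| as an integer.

#0=z has no predecessor
#1=b has no predecessor
#2=c has no predecessor
#3=z depends on [0:z]
#4=c depends on [2:c]
#5=a has no predecessor
sources: [0:z, 1:b, 2:c, 5:a]
N(rest) = Σ N(rest − s) over sources s of rest; N(one piece) = 1:
  size 1 → [1]=1  [3]=1  [4]=1  [5]=1
  size 2 → [0,3]=1  [1,3]=2  [1,4]=2  [1,5]=2  [2,4]=1  [3,4]=2  [3,5]=2  [4,5]=2
  size 3 → [0,1,3]=3  [0,3,4]=3  [0,3,5]=3  [1,2,4]=3  [1,3,4]=6  [1,3,5]=6  [1,4,5]=6  [2,3,4]=3  [2,4,5]=3  [3,4,5]=6
  size 4 → [0,1,3,4]=12  [0,1,3,5]=12  [0,2,3,4]=6  [0,3,4,5]=12  [1,2,3,4]=12  [1,2,4,5]=12  [1,3,4,5]=24  [2,3,4,5]=12
  first=0(z) contributes 60
  first=1(b) contributes 30
  first=2(c) contributes 60
  first=5(a) contributes 30
|[w]| = 180

180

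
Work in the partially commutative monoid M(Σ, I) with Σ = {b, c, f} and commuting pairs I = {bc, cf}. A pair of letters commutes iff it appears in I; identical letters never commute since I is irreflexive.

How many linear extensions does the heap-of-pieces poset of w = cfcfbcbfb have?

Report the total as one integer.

piece 0:c — minimal
piece 1:f — minimal
piece 2:c rests on {0:c}
piece 3:f rests on {1:f}
piece 4:b rests on {3:f}
piece 5:c rests on {2:c}
piece 6:b rests on {4:b}
piece 7:f rests on {6:b}
piece 8:b rests on {7:f}
minimal pieces: {0:c, 1:f}
ways to finish when only these pieces remain (= sum over removing one remaining piece with nothing left below it):
  1 left: {5}→1  {8}→1
  2 left: {2,5}→1  {5,8}→2  {7,8}→1
  3 left: {0,2,5}→1  {2,5,8}→3  {5,7,8}→3  {6,7,8}→1
  4 left: {0,2,5,8}→4  {2,5,7,8}→6  {4,6,7,8}→1  {5,6,7,8}→4
  5 left: {0,2,5,7,8}→10  {2,5,6,7,8}→10  {3,4,6,7,8}→1  {4,5,6,7,8}→5
  6 left: {0,2,5,6,7,8}→20  {1,3,4,6,7,8}→1  {2,4,5,6,7,8}→15  {3,4,5,6,7,8}→6
  7 left: {0,2,4,5,6,7,8}→35  {1,3,4,5,6,7,8}→7  {2,3,4,5,6,7,8}→21
  placing 0:c first → 28 extensions
  placing 1:f first → 56 extensions
total linear extensions = 84

84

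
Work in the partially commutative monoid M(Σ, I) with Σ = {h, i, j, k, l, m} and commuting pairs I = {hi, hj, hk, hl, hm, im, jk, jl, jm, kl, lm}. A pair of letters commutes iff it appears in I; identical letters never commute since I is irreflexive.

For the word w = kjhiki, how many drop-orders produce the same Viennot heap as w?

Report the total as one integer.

12

0(k) covers ∅
1(j) covers ∅
2(h) covers ∅
3(i) covers 0:k, 1:j
4(k) covers 3:i
5(i) covers 4:k
floor of heap: 0:k, 1:j, 2:h
completions by unplaced set U, small U first (add the entries for U minus each lowest piece of U):
  |U|=1: {2}:1  {5}:1
  |U|=2: {2,5}:2  {4,5}:1
  |U|=3: {2,4,5}:3  {3,4,5}:1
  |U|=4: {0,3,4,5}:1  {1,3,4,5}:1  {2,3,4,5}:4
  start at 0(k): 5
  start at 1(j): 5
  start at 2(h): 2
sum over floor = 12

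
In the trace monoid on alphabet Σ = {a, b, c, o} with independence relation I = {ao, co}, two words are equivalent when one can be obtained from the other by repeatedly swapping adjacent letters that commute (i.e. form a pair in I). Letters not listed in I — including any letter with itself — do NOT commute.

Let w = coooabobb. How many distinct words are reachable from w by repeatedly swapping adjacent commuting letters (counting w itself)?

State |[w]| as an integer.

10

#0=c has no predecessor
#1=o has no predecessor
#2=o depends on [1:o]
#3=o depends on [2:o]
#4=a depends on [0:c]
#5=b depends on [3:o, 4:a]
#6=o depends on [5:b]
#7=b depends on [6:o]
#8=b depends on [7:b]
sources: [0:c, 1:o]
N(rest) = Σ N(rest − s) over sources s of rest; N(one piece) = 1:
  size 1 → [8]=1
  size 2 → [7,8]=1
  size 3 → [6,7,8]=1
  size 4 → [5,6,7,8]=1
  size 5 → [3,5,6,7,8]=1  [4,5,6,7,8]=1
  size 6 → [0,4,5,6,7,8]=1  [2,3,5,6,7,8]=1  [3,4,5,6,7,8]=2
  size 7 → [0,3,4,5,6,7,8]=3  [1,2,3,5,6,7,8]=1  [2,3,4,5,6,7,8]=3
  first=0(c) contributes 4
  first=1(o) contributes 6
|[w]| = 10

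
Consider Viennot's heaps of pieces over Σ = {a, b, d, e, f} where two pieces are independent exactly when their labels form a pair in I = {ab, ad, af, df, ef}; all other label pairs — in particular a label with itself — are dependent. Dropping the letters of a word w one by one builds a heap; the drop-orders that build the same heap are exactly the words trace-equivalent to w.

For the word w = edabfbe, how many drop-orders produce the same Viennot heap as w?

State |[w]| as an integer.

0(e) covers ∅
1(d) covers 0:e
2(a) covers 0:e
3(b) covers 1:d
4(f) covers 3:b
5(b) covers 4:f
6(e) covers 2:a, 5:b
floor of heap: 0:e
completions by unplaced set U, small U first (add the entries for U minus each lowest piece of U):
  |U|=1: {6}:1
  |U|=2: {2,6}:1  {5,6}:1
  |U|=3: {2,5,6}:2  {4,5,6}:1
  |U|=4: {2,4,5,6}:3  {3,4,5,6}:1
  |U|=5: {1,3,4,5,6}:1  {2,3,4,5,6}:4
  start at 0(e): 5

5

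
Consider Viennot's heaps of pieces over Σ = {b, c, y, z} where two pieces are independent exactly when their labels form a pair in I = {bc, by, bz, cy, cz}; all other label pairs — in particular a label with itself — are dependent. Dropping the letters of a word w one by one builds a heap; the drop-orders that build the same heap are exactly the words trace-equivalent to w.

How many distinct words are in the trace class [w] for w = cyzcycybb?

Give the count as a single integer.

1260

#0=c has no predecessor
#1=y has no predecessor
#2=z depends on [1:y]
#3=c depends on [0:c]
#4=y depends on [2:z]
#5=c depends on [3:c]
#6=y depends on [4:y]
#7=b has no predecessor
#8=b depends on [7:b]
sources: [0:c, 1:y, 7:b]
N(rest) = Σ N(rest − s) over sources s of rest; N(one piece) = 1:
  size 1 → [5]=1  [6]=1  [8]=1
  size 2 → [3,5]=1  [4,6]=1  [5,6]=2  [5,8]=2  [6,8]=2  [7,8]=1
  size 3 → [0,3,5]=1  [2,4,6]=1  [3,5,6]=3  [3,5,8]=3  [4,5,6]=3  [4,6,8]=3  [5,6,8]=6  [5,7,8]=3  [6,7,8]=3
  size 4 → [0,3,5,6]=4  [0,3,5,8]=4  [1,2,4,6]=1  [2,4,5,6]=4  [2,4,6,8]=4  [3,4,5,6]=6  [3,5,6,8]=12  [3,5,7,8]=6  [4,5,6,8]=12  [4,6,7,8]=6  [5,6,7,8]=12
  size 5 → [0,3,4,5,6]=10  [0,3,5,6,8]=20  [0,3,5,7,8]=10  [1,2,4,5,6]=5  [1,2,4,6,8]=5  [2,3,4,5,6]=10  [2,4,5,6,8]=20  [2,4,6,7,8]=10  [3,4,5,6,8]=30  [3,5,6,7,8]=30  [4,5,6,7,8]=30
  size 6 → [0,2,3,4,5,6]=20  [0,3,4,5,6,8]=60  [0,3,5,6,7,8]=60  [1,2,3,4,5,6]=15  [1,2,4,5,6,8]=30  [1,2,4,6,7,8]=15  [2,3,4,5,6,8]=60  [2,4,5,6,7,8]=60  [3,4,5,6,7,8]=90
  size 7 → [0,1,2,3,4,5,6]=35  [0,2,3,4,5,6,8]=140  [0,3,4,5,6,7,8]=210  [1,2,3,4,5,6,8]=105  [1,2,4,5,6,7,8]=105  [2,3,4,5,6,7,8]=210
  first=0(c) contributes 420
  first=1(y) contributes 560
  first=7(b) contributes 280
|[w]| = 1260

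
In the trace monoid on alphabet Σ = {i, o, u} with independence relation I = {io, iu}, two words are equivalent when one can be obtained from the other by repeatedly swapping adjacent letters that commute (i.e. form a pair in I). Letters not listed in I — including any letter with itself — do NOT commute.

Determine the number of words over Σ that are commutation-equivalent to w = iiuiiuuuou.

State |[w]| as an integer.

drop 0:i onto floor
drop 1:i onto {0:i}
drop 2:u onto floor
drop 3:i onto {1:i}
drop 4:i onto {3:i}
drop 5:u onto {2:u}
drop 6:u onto {5:u}
drop 7:u onto {6:u}
drop 8:o onto {7:u}
drop 9:u onto {8:o}
ground layer = {0:i, 2:u}
drop-orders for the pieces not yet dropped (sum over which currently-grounded one goes next):
  1 to go: {4} 1  {9} 1
  2 to go: {3,4} 1  {4,9} 2  {8,9} 1
  3 to go: {1,3,4} 1  {3,4,9} 3  {4,8,9} 3  {7,8,9} 1
  4 to go: {0,1,3,4} 1  {1,3,4,9} 4  {3,4,8,9} 6  {4,7,8,9} 4  {6,7,8,9} 1
  5 to go: {0,1,3,4,9} 5  {1,3,4,8,9} 10  {3,4,7,8,9} 10  {4,6,7,8,9} 5  {5,6,7,8,9} 1
  6 to go: {0,1,3,4,8,9} 15  {1,3,4,7,8,9} 20  {2,5,6,7,8,9} 1  {3,4,6,7,8,9} 15  {4,5,6,7,8,9} 6
  7 to go: {0,1,3,4,7,8,9} 35  {1,3,4,6,7,8,9} 35  {2,4,5,6,7,8,9} 7  {3,4,5,6,7,8,9} 21
  8 to go: {0,1,3,4,6,7,8,9} 70  {1,3,4,5,6,7,8,9} 56  {2,3,4,5,6,7,8,9} 28
  if 0:i drops first: 84 orders
  if 2:u drops first: 126 orders
heap linearizations: 210

210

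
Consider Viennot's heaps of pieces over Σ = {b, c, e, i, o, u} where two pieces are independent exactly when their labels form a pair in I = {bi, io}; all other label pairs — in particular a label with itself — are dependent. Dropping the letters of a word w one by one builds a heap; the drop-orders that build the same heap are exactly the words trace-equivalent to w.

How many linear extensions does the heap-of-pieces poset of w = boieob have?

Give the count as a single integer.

3

0(b) covers ∅
1(o) covers 0:b
2(i) covers ∅
3(e) covers 1:o, 2:i
4(o) covers 3:e
5(b) covers 4:o
floor of heap: 0:b, 2:i
completions by unplaced set U, small U first (add the entries for U minus each lowest piece of U):
  |U|=1: {5}:1
  |U|=2: {4,5}:1
  |U|=3: {3,4,5}:1
  |U|=4: {1,3,4,5}:1  {2,3,4,5}:1
  start at 0(b): 2
  start at 2(i): 1
sum over floor = 3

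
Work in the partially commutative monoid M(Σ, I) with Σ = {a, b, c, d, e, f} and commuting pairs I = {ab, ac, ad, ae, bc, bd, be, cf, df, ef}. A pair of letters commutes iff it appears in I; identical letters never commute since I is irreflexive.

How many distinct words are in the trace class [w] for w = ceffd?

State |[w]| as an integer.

10

drop 0:c onto floor
drop 1:e onto {0:c}
drop 2:f onto floor
drop 3:f onto {2:f}
drop 4:d onto {1:e}
ground layer = {0:c, 2:f}
drop-orders for the pieces not yet dropped (sum over which currently-grounded one goes next):
  1 to go: {3} 1  {4} 1
  2 to go: {1,4} 1  {2,3} 1  {3,4} 2
  3 to go: {0,1,4} 1  {1,3,4} 3  {2,3,4} 3
  if 0:c drops first: 6 orders
  if 2:f drops first: 4 orders
heap linearizations: 10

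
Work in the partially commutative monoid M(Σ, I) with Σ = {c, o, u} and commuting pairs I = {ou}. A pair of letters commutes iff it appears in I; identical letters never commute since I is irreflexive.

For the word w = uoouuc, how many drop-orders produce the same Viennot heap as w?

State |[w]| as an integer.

10

piece 0:u — minimal
piece 1:o — minimal
piece 2:o rests on {1:o}
piece 3:u rests on {0:u}
piece 4:u rests on {3:u}
piece 5:c rests on {2:o, 4:u}
minimal pieces: {0:u, 1:o}
ways to finish when only these pieces remain (= sum over removing one remaining piece with nothing left below it):
  1 left: {5}→1
  2 left: {2,5}→1  {4,5}→1
  3 left: {1,2,5}→1  {2,4,5}→2  {3,4,5}→1
  4 left: {0,3,4,5}→1  {1,2,4,5}→3  {2,3,4,5}→3
  placing 0:u first → 6 extensions
  placing 1:o first → 4 extensions
total linear extensions = 10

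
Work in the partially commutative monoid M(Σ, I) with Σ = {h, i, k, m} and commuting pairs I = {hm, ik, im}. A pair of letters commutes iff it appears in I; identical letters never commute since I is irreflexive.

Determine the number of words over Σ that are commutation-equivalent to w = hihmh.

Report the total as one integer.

5

0(h) covers ∅
1(i) covers 0:h
2(h) covers 1:i
3(m) covers ∅
4(h) covers 2:h
floor of heap: 0:h, 3:m
completions by unplaced set U, small U first (add the entries for U minus each lowest piece of U):
  |U|=1: {3}:1  {4}:1
  |U|=2: {2,4}:1  {3,4}:2
  |U|=3: {1,2,4}:1  {2,3,4}:3
  start at 0(h): 4
  start at 3(m): 1
sum over floor = 5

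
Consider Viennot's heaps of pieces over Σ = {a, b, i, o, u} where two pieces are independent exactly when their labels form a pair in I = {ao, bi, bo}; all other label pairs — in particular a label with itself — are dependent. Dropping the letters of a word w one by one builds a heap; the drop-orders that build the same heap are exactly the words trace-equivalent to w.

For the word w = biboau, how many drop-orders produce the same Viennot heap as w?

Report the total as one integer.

0(b) covers ∅
1(i) covers ∅
2(b) covers 0:b
3(o) covers 1:i
4(a) covers 1:i, 2:b
5(u) covers 3:o, 4:a
floor of heap: 0:b, 1:i
completions by unplaced set U, small U first (add the entries for U minus each lowest piece of U):
  |U|=1: {5}:1
  |U|=2: {3,5}:1  {4,5}:1
  |U|=3: {2,4,5}:1  {3,4,5}:2
  |U|=4: {0,2,4,5}:1  {1,3,4,5}:2  {2,3,4,5}:3
  start at 0(b): 5
  start at 1(i): 4
sum over floor = 9

9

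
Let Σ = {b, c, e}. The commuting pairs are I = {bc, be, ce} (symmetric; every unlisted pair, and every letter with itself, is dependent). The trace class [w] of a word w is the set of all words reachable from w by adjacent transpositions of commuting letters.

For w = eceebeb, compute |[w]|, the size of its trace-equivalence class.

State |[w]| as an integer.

105

0(e) covers ∅
1(c) covers ∅
2(e) covers 0:e
3(e) covers 2:e
4(b) covers ∅
5(e) covers 3:e
6(b) covers 4:b
floor of heap: 0:e, 1:c, 4:b
completions by unplaced set U, small U first (add the entries for U minus each lowest piece of U):
  |U|=1: {1}:1  {5}:1  {6}:1
  |U|=2: {1,5}:2  {1,6}:2  {3,5}:1  {4,6}:1  {5,6}:2
  |U|=3: {1,3,5}:3  {1,4,6}:3  {1,5,6}:6  {2,3,5}:1  {3,5,6}:3  {4,5,6}:3
  |U|=4: {0,2,3,5}:1  {1,2,3,5}:4  {1,3,5,6}:12  {1,4,5,6}:12  {2,3,5,6}:4  {3,4,5,6}:6
  |U|=5: {0,1,2,3,5}:5  {0,2,3,5,6}:5  {1,2,3,5,6}:20  {1,3,4,5,6}:30  {2,3,4,5,6}:10
  start at 0(e): 60
  start at 1(c): 15
  start at 4(b): 30
sum over floor = 105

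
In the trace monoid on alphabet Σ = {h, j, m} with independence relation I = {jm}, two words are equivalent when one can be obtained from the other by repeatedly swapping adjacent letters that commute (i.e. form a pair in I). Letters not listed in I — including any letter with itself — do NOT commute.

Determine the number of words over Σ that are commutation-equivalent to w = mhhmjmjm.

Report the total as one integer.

10

piece 0:m — minimal
piece 1:h rests on {0:m}
piece 2:h rests on {1:h}
piece 3:m rests on {2:h}
piece 4:j rests on {2:h}
piece 5:m rests on {3:m}
piece 6:j rests on {4:j}
piece 7:m rests on {5:m}
minimal pieces: {0:m}
ways to finish when only these pieces remain (= sum over removing one remaining piece with nothing left below it):
  1 left: {6}→1  {7}→1
  2 left: {4,6}→1  {5,7}→1  {6,7}→2
  3 left: {3,5,7}→1  {4,6,7}→3  {5,6,7}→3
  4 left: {3,5,6,7}→4  {4,5,6,7}→6
  5 left: {3,4,5,6,7}→10
  6 left: {2,3,4,5,6,7}→10
  placing 0:m first → 10 extensions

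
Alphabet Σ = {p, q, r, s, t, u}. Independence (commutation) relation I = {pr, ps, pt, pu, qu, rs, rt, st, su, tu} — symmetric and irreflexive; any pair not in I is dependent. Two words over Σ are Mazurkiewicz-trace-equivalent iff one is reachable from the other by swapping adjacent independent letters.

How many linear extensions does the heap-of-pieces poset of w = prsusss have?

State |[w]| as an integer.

105

piece 0:p — minimal
piece 1:r — minimal
piece 2:s — minimal
piece 3:u rests on {1:r}
piece 4:s rests on {2:s}
piece 5:s rests on {4:s}
piece 6:s rests on {5:s}
minimal pieces: {0:p, 1:r, 2:s}
ways to finish when only these pieces remain (= sum over removing one remaining piece with nothing left below it):
  1 left: {0}→1  {3}→1  {6}→1
  2 left: {0,3}→2  {0,6}→2  {1,3}→1  {3,6}→2  {5,6}→1
  3 left: {0,1,3}→3  {0,3,6}→6  {0,5,6}→3  {1,3,6}→3  {3,5,6}→3  {4,5,6}→1
  4 left: {0,1,3,6}→12  {0,3,5,6}→12  {0,4,5,6}→4  {1,3,5,6}→6  {2,4,5,6}→1  {3,4,5,6}→4
  5 left: {0,1,3,5,6}→30  {0,2,4,5,6}→5  {0,3,4,5,6}→20  {1,3,4,5,6}→10  {2,3,4,5,6}→5
  placing 0:p first → 15 extensions
  placing 1:r first → 30 extensions
  placing 2:s first → 60 extensions
total linear extensions = 105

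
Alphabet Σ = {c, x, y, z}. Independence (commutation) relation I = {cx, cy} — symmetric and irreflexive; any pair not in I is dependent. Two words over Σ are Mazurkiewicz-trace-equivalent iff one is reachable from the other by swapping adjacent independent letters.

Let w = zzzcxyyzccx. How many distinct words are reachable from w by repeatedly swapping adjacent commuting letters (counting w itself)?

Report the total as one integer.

#0=z has no predecessor
#1=z depends on [0:z]
#2=z depends on [1:z]
#3=c depends on [2:z]
#4=x depends on [2:z]
#5=y depends on [4:x]
#6=y depends on [5:y]
#7=z depends on [3:c, 6:y]
#8=c depends on [7:z]
#9=c depends on [8:c]
#10=x depends on [7:z]
sources: [0:z]
N(rest) = Σ N(rest − s) over sources s of rest; N(one piece) = 1:
  size 1 → [9]=1  [10]=1
  size 2 → [8,9]=1  [9,10]=2
  size 3 → [8,9,10]=3
  size 4 → [7,8,9,10]=3
  size 5 → [3,7,8,9,10]=3  [6,7,8,9,10]=3
  size 6 → [3,6,7,8,9,10]=6  [5,6,7,8,9,10]=3
  size 7 → [3,5,6,7,8,9,10]=9  [4,5,6,7,8,9,10]=3
  size 8 → [3,4,5,6,7,8,9,10]=12
  size 9 → [2,3,4,5,6,7,8,9,10]=12
  first=0(z) contributes 12

12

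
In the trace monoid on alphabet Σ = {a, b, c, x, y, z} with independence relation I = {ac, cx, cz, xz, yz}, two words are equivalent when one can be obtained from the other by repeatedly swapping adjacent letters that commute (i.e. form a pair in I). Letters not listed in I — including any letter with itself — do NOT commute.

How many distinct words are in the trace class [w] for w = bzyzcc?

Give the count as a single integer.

10

piece 0:b — minimal
piece 1:z rests on {0:b}
piece 2:y rests on {0:b}
piece 3:z rests on {1:z}
piece 4:c rests on {2:y}
piece 5:c rests on {4:c}
minimal pieces: {0:b}
ways to finish when only these pieces remain (= sum over removing one remaining piece with nothing left below it):
  1 left: {3}→1  {5}→1
  2 left: {1,3}→1  {3,5}→2  {4,5}→1
  3 left: {1,3,5}→3  {2,4,5}→1  {3,4,5}→3
  4 left: {1,3,4,5}→6  {2,3,4,5}→4
  placing 0:b first → 10 extensions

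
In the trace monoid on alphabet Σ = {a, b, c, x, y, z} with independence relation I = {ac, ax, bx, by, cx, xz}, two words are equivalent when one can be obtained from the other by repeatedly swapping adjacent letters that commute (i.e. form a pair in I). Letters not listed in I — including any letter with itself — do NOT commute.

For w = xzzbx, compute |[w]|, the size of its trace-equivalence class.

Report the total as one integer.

10

#0=x has no predecessor
#1=z has no predecessor
#2=z depends on [1:z]
#3=b depends on [2:z]
#4=x depends on [0:x]
sources: [0:x, 1:z]
N(rest) = Σ N(rest − s) over sources s of rest; N(one piece) = 1:
  size 1 → [3]=1  [4]=1
  size 2 → [0,4]=1  [2,3]=1  [3,4]=2
  size 3 → [0,3,4]=3  [1,2,3]=1  [2,3,4]=3
  first=0(x) contributes 4
  first=1(z) contributes 6
|[w]| = 10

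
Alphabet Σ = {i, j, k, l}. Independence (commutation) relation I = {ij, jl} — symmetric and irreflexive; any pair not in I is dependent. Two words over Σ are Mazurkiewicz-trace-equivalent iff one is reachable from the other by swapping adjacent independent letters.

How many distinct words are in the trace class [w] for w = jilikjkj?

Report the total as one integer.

4

drop 0:j onto floor
drop 1:i onto floor
drop 2:l onto {1:i}
drop 3:i onto {2:l}
drop 4:k onto {0:j, 3:i}
drop 5:j onto {4:k}
drop 6:k onto {5:j}
drop 7:j onto {6:k}
ground layer = {0:j, 1:i}
drop-orders for the pieces not yet dropped (sum over which currently-grounded one goes next):
  1 to go: {7} 1
  2 to go: {6,7} 1
  3 to go: {5,6,7} 1
  4 to go: {4,5,6,7} 1
  5 to go: {0,4,5,6,7} 1  {3,4,5,6,7} 1
  6 to go: {0,3,4,5,6,7} 2  {2,3,4,5,6,7} 1
  if 0:j drops first: 1 orders
  if 1:i drops first: 3 orders
heap linearizations: 4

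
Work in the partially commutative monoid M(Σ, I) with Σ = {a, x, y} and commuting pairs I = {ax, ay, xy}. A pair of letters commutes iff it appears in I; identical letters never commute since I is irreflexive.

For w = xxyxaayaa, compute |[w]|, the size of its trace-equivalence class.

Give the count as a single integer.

1260

#0=x has no predecessor
#1=x depends on [0:x]
#2=y has no predecessor
#3=x depends on [1:x]
#4=a has no predecessor
#5=a depends on [4:a]
#6=y depends on [2:y]
#7=a depends on [5:a]
#8=a depends on [7:a]
sources: [0:x, 2:y, 4:a]
N(rest) = Σ N(rest − s) over sources s of rest; N(one piece) = 1:
  size 1 → [3]=1  [6]=1  [8]=1
  size 2 → [1,3]=1  [2,6]=1  [3,6]=2  [3,8]=2  [6,8]=2  [7,8]=1
  size 3 → [0,1,3]=1  [1,3,6]=3  [1,3,8]=3  [2,3,6]=3  [2,6,8]=3  [3,6,8]=6  [3,7,8]=3  [5,7,8]=1  [6,7,8]=3
  size 4 → [0,1,3,6]=4  [0,1,3,8]=4  [1,2,3,6]=6  [1,3,6,8]=12  [1,3,7,8]=6  [2,3,6,8]=12  [2,6,7,8]=6  [3,5,7,8]=4  [3,6,7,8]=12  [4,5,7,8]=1  [5,6,7,8]=4
  size 5 → [0,1,2,3,6]=10  [0,1,3,6,8]=20  [0,1,3,7,8]=10  [1,2,3,6,8]=30  [1,3,5,7,8]=10  [1,3,6,7,8]=30  [2,3,6,7,8]=30  [2,5,6,7,8]=10  [3,4,5,7,8]=5  [3,5,6,7,8]=20  [4,5,6,7,8]=5
  size 6 → [0,1,2,3,6,8]=60  [0,1,3,5,7,8]=20  [0,1,3,6,7,8]=60  [1,2,3,6,7,8]=90  [1,3,4,5,7,8]=15  [1,3,5,6,7,8]=60  [2,3,5,6,7,8]=60  [2,4,5,6,7,8]=15  [3,4,5,6,7,8]=30
  size 7 → [0,1,2,3,6,7,8]=210  [0,1,3,4,5,7,8]=35  [0,1,3,5,6,7,8]=140  [1,2,3,5,6,7,8]=210  [1,3,4,5,6,7,8]=105  [2,3,4,5,6,7,8]=105
  first=0(x) contributes 420
  first=2(y) contributes 280
  first=4(a) contributes 560
|[w]| = 1260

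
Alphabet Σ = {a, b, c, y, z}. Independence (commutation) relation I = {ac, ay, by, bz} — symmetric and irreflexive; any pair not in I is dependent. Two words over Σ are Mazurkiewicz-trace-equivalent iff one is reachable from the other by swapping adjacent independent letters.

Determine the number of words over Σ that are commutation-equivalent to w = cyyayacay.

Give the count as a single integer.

drop 0:c onto floor
drop 1:y onto {0:c}
drop 2:y onto {1:y}
drop 3:a onto floor
drop 4:y onto {2:y}
drop 5:a onto {3:a}
drop 6:c onto {4:y}
drop 7:a onto {5:a}
drop 8:y onto {6:c}
ground layer = {0:c, 3:a}
drop-orders for the pieces not yet dropped (sum over which currently-grounded one goes next):
  1 to go: {7} 1  {8} 1
  2 to go: {5,7} 1  {6,8} 1  {7,8} 2
  3 to go: {3,5,7} 1  {4,6,8} 1  {5,7,8} 3  {6,7,8} 3
  4 to go: {2,4,6,8} 1  {3,5,7,8} 4  {4,6,7,8} 4  {5,6,7,8} 6
  5 to go: {1,2,4,6,8} 1  {2,4,6,7,8} 5  {3,5,6,7,8} 10  {4,5,6,7,8} 10
  6 to go: {0,1,2,4,6,8} 1  {1,2,4,6,7,8} 6  {2,4,5,6,7,8} 15  {3,4,5,6,7,8} 20
  7 to go: {0,1,2,4,6,7,8} 7  {1,2,4,5,6,7,8} 21  {2,3,4,5,6,7,8} 35
  if 0:c drops first: 56 orders
  if 3:a drops first: 28 orders
heap linearizations: 84

84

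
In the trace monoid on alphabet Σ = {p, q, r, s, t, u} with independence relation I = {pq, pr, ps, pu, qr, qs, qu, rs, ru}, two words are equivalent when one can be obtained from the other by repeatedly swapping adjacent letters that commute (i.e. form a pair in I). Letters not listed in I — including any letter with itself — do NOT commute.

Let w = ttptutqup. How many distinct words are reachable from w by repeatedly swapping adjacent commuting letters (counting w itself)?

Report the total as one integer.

piece 0:t — minimal
piece 1:t rests on {0:t}
piece 2:p rests on {1:t}
piece 3:t rests on {2:p}
piece 4:u rests on {3:t}
piece 5:t rests on {4:u}
piece 6:q rests on {5:t}
piece 7:u rests on {5:t}
piece 8:p rests on {5:t}
minimal pieces: {0:t}
ways to finish when only these pieces remain (= sum over removing one remaining piece with nothing left below it):
  1 left: {6}→1  {7}→1  {8}→1
  2 left: {6,7}→2  {6,8}→2  {7,8}→2
  3 left: {6,7,8}→6
  4 left: {5,6,7,8}→6
  5 left: {4,5,6,7,8}→6
  6 left: {3,4,5,6,7,8}→6
  7 left: {2,3,4,5,6,7,8}→6
  placing 0:t first → 6 extensions

6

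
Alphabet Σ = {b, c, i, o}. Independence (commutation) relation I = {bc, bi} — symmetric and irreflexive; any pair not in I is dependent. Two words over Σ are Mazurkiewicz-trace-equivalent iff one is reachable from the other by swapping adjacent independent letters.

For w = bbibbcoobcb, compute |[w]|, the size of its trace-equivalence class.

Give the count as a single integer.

45

#0=b has no predecessor
#1=b depends on [0:b]
#2=i has no predecessor
#3=b depends on [1:b]
#4=b depends on [3:b]
#5=c depends on [2:i]
#6=o depends on [4:b, 5:c]
#7=o depends on [6:o]
#8=b depends on [7:o]
#9=c depends on [7:o]
#10=b depends on [8:b]
sources: [0:b, 2:i]
N(rest) = Σ N(rest − s) over sources s of rest; N(one piece) = 1:
  size 1 → [9]=1  [10]=1
  size 2 → [8,10]=1  [9,10]=2
  size 3 → [8,9,10]=3
  size 4 → [7,8,9,10]=3
  size 5 → [6,7,8,9,10]=3
  size 6 → [4,6,7,8,9,10]=3  [5,6,7,8,9,10]=3
  size 7 → [2,5,6,7,8,9,10]=3  [3,4,6,7,8,9,10]=3  [4,5,6,7,8,9,10]=6
  size 8 → [1,3,4,6,7,8,9,10]=3  [2,4,5,6,7,8,9,10]=9  [3,4,5,6,7,8,9,10]=9
  size 9 → [0,1,3,4,6,7,8,9,10]=3  [1,3,4,5,6,7,8,9,10]=12  [2,3,4,5,6,7,8,9,10]=18
  first=0(b) contributes 30
  first=2(i) contributes 15
|[w]| = 45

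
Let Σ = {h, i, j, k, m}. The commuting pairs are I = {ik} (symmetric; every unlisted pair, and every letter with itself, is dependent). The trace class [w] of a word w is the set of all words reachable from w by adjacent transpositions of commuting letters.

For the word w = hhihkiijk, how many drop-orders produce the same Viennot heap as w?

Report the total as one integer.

0(h) covers ∅
1(h) covers 0:h
2(i) covers 1:h
3(h) covers 2:i
4(k) covers 3:h
5(i) covers 3:h
6(i) covers 5:i
7(j) covers 4:k, 6:i
8(k) covers 7:j
floor of heap: 0:h
completions by unplaced set U, small U first (add the entries for U minus each lowest piece of U):
  |U|=1: {8}:1
  |U|=2: {7,8}:1
  |U|=3: {4,7,8}:1  {6,7,8}:1
  |U|=4: {4,6,7,8}:2  {5,6,7,8}:1
  |U|=5: {4,5,6,7,8}:3
  |U|=6: {3,4,5,6,7,8}:3
  |U|=7: {2,3,4,5,6,7,8}:3
  start at 0(h): 3

3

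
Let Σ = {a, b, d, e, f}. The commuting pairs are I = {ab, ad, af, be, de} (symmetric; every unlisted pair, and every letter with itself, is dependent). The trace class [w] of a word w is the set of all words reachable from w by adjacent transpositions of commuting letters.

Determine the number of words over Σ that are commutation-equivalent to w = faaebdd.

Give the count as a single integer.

0(f) covers ∅
1(a) covers ∅
2(a) covers 1:a
3(e) covers 0:f, 2:a
4(b) covers 0:f
5(d) covers 4:b
6(d) covers 5:d
floor of heap: 0:f, 1:a
completions by unplaced set U, small U first (add the entries for U minus each lowest piece of U):
  |U|=1: {3}:1  {6}:1
  |U|=2: {2,3}:1  {3,6}:2  {5,6}:1
  |U|=3: {1,2,3}:1  {2,3,6}:3  {3,5,6}:3  {4,5,6}:1
  |U|=4: {1,2,3,6}:4  {2,3,5,6}:6  {3,4,5,6}:4
  |U|=5: {0,3,4,5,6}:4  {1,2,3,5,6}:10  {2,3,4,5,6}:10
  start at 0(f): 20
  start at 1(a): 14
sum over floor = 34

34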